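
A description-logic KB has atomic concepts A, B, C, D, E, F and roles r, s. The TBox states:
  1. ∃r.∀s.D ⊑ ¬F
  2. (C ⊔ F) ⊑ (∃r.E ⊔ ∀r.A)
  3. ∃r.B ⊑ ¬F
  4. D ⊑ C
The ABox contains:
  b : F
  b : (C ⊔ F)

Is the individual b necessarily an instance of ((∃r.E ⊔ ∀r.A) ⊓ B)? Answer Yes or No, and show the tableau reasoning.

No

1. b : ((∃r.E ⊔ ∀r.A) ⊓ B)?  L(b) = {F, (C ⊔ F)} ∪ {((∀r.¬E ⊓ ∃r.¬A) ⊔ ¬B)}
   apply at b: (C ⊔ F)⊑(∃r.E ⊔ ∀r.A)
   open: L(b) ⊇ {F, ¬B, ¬D, ∀r.¬B, ∀r.∃s.¬D, …} (+ ∃-successors) — b ∉ ((∃r.E ⊔ ∀r.A) ⊓ B) possible
2. Hence b : ((∃r.E ⊔ ∀r.A) ⊓ B): not entailed.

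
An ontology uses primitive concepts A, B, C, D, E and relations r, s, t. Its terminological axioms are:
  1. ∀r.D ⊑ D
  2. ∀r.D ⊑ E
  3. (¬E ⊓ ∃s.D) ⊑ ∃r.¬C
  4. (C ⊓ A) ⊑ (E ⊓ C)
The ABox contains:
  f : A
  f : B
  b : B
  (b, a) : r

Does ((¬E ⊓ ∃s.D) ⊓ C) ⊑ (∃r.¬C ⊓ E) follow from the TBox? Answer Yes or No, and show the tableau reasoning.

1. ((¬E ⊓ ∃s.D) ⊓ C) ⊑ (∃r.¬C ⊓ E)  ⇔  (((¬E ⊓ ∃s.D) ⊓ C) ⊓ (∀r.C ⊔ ¬E)) unsat w.r.t. T
   apply at x₀: (¬E ⊓ ∃s.D)⊑∃r.¬C
   open: L(x₀) ⊇ {C, ¬A, ¬E, ∃r.¬C, ∃r.¬D, …} (+ ∃-successors)
2. Hence ((¬E ⊓ ∃s.D) ⊓ C) ⊑ (∃r.¬C ⊓ E): not entailed.

No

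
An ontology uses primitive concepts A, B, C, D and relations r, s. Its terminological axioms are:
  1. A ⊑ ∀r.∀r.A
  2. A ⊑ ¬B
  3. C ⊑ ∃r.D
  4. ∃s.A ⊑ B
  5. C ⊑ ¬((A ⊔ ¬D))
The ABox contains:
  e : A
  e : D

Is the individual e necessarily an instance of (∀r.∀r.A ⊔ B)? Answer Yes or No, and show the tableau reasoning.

1. e : (∀r.∀r.A ⊔ B)?  L(e) = {A, D} ∪ {(∃r.∃r.¬A ⊓ ¬B)}
   clash {A, ¬A} at e — e ∈ (∀r.∀r.A ⊔ B)
2. Hence e : (∀r.∀r.A ⊔ B): entailed.

Yes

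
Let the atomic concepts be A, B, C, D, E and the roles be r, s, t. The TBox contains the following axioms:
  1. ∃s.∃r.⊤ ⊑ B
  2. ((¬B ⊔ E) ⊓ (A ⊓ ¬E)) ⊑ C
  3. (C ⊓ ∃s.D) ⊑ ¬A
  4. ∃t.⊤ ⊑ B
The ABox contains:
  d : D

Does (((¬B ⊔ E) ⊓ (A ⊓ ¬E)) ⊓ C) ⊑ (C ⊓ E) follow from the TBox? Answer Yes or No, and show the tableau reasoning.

1. (((¬B ⊔ E) ⊓ (A ⊓ ¬E)) ⊓ C) ⊑ (C ⊓ E)  ⇔  ((((¬B ⊔ E) ⊓ (A ⊓ ¬E)) ⊓ C) ⊓ (¬C ⊔ ¬E)) unsat w.r.t. T
   open: L(x₀) ⊇ {A, C, ¬B, ¬E, ∀s.¬D, …}
2. Hence (((¬B ⊔ E) ⊓ (A ⊓ ¬E)) ⊓ C) ⊑ (C ⊓ E): not entailed.

No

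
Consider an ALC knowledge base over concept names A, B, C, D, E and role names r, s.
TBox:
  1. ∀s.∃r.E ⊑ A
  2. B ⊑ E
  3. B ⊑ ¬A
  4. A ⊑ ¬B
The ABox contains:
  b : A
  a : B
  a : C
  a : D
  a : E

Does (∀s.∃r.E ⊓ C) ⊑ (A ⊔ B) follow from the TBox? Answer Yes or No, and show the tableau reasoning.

Yes

1. (∀s.∃r.E ⊓ C) ⊑ (A ⊔ B)  ⇔  ((∀s.∃r.E ⊓ C) ⊓ (¬A ⊓ ¬B)) unsat w.r.t. T
   all branches close; clash {A, ¬A} at x₀
2. Hence (∀s.∃r.E ⊓ C) ⊑ (A ⊔ B): entailed.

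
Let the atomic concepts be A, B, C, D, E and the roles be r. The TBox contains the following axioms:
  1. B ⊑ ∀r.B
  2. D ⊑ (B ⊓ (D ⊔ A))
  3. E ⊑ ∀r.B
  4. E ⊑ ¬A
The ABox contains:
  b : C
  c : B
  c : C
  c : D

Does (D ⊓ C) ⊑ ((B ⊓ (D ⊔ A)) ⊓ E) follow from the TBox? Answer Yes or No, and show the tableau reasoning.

No

1. (D ⊓ C) ⊑ ((B ⊓ (D ⊔ A)) ⊓ E)  ⇔  ((D ⊓ C) ⊓ ((¬B ⊔ (¬D ⊓ ¬A)) ⊔ ¬E)) unsat w.r.t. T
   apply at x₀: D⊑(B ⊓ (D ⊔ A))
   open: L(x₀) ⊇ {B, C, D, ¬E, ∀r.B}
2. Hence (D ⊓ C) ⊑ ((B ⊓ (D ⊔ A)) ⊓ E): not entailed.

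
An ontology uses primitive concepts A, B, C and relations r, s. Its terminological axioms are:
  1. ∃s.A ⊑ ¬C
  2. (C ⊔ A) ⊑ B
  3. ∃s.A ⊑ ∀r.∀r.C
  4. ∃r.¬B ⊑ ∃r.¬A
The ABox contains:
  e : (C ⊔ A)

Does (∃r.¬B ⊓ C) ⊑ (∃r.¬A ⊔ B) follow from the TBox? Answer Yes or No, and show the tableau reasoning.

1. (∃r.¬B ⊓ C) ⊑ (∃r.¬A ⊔ B)  ⇔  ((∃r.¬B ⊓ C) ⊓ (∀r.A ⊓ ¬B)) unsat w.r.t. T
   all branches close; clash {B, ¬B} at x₀
2. Hence (∃r.¬B ⊓ C) ⊑ (∃r.¬A ⊔ B): entailed.

Yes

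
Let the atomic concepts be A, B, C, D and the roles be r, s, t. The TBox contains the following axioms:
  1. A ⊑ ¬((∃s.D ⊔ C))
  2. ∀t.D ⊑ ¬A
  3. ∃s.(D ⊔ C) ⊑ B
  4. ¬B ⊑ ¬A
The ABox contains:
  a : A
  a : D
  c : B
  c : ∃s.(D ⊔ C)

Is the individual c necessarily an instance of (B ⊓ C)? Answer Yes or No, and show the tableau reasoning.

No

1. c : (B ⊓ C)?  L(c) = {B, ∃s.(D ⊔ C)} ∪ {(¬B ⊔ ¬C)}
   open: L(c) ⊇ {B, ¬A, ¬C, ∃s.(D ⊔ C), ∃t.¬D} (+ ∃-successors) — c ∉ (B ⊓ C) possible
2. Hence c : (B ⊓ C): not entailed.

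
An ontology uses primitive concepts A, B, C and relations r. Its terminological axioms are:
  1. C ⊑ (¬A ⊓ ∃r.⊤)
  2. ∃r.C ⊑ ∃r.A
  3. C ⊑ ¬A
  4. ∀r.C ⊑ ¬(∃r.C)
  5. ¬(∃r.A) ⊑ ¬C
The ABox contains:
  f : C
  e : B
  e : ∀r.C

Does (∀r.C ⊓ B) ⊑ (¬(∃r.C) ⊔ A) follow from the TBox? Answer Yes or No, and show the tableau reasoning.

Yes

1. (∀r.C ⊓ B) ⊑ (¬(∃r.C) ⊔ A)  ⇔  ((∀r.C ⊓ B) ⊓ (∃r.C ⊓ ¬A)) unsat w.r.t. T
   all branches close; clash {C, ¬C} at an ∃-successor
2. Hence (∀r.C ⊓ B) ⊑ (¬(∃r.C) ⊔ A): entailed.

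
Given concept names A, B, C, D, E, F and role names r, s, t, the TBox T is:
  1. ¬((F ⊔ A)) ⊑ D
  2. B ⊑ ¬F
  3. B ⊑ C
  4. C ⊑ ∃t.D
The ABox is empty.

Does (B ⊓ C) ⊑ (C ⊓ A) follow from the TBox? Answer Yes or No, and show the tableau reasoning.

No

1. (B ⊓ C) ⊑ (C ⊓ A)  ⇔  ((B ⊓ C) ⊓ (¬C ⊔ ¬A)) unsat w.r.t. T
   apply at x₀: B⊑¬F; C⊑∃t.D
   open: L(x₀) ⊇ {B, C, D, ¬A, ¬F, …} (+ ∃-successors)
2. Hence (B ⊓ C) ⊑ (C ⊓ A): not entailed.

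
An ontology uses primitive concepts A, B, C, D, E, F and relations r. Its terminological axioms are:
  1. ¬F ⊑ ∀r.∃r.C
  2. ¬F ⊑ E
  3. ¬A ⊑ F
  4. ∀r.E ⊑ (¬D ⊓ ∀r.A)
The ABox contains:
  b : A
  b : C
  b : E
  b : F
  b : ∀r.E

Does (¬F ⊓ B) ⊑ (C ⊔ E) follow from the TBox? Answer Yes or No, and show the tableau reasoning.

1. (¬F ⊓ B) ⊑ (C ⊔ E)  ⇔  ((¬F ⊓ B) ⊓ (¬C ⊓ ¬E)) unsat w.r.t. T
   all branches close; clash {F, ¬F} at x₀
2. Hence (¬F ⊓ B) ⊑ (C ⊔ E): entailed.

Yes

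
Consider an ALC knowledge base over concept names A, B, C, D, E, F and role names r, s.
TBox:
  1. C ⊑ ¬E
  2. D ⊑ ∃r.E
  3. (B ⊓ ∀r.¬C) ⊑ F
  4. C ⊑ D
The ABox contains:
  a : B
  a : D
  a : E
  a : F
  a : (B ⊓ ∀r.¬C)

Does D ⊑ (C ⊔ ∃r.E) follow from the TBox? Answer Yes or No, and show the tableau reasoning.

Yes

1. D ⊑ (C ⊔ ∃r.E)  ⇔  (D ⊓ (¬C ⊓ ∀r.¬E)) unsat w.r.t. T
   all branches close; clash {E, ¬E} at an ∃-successor
2. Hence D ⊑ (C ⊔ ∃r.E): entailed.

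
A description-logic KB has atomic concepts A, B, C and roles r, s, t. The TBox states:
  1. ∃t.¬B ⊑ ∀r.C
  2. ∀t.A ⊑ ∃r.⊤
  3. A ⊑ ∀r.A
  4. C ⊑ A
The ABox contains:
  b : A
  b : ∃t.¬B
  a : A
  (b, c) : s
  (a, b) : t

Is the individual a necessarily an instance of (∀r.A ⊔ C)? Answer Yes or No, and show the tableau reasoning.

1. a : (∀r.A ⊔ C)?  L(a) = {A} ∪ {(∃r.¬A ⊓ ¬C)}
   clash {A, ¬A} at an ∃-successor — a ∈ (∀r.A ⊔ C)
2. Hence a : (∀r.A ⊔ C): entailed.

Yes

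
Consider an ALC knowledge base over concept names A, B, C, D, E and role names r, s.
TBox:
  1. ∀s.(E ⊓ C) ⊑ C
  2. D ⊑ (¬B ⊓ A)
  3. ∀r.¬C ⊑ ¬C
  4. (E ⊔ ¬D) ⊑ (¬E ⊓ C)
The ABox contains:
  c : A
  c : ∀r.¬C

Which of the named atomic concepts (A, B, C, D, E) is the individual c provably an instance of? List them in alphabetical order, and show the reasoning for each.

1. c : A?  L(c) = {A, ∀r.¬C} ∪ {¬A}
   clash {A, ¬A} at c — c ∈ A
2. c : B?  L(c) = {A, ∀r.¬C} ∪ {¬B}
   apply at c: ∀r.¬C⊑¬C
   open: L(c) ⊇ {A, D, ¬B, ¬C, ¬E, …} (+ ∃-successors) — c ∉ B possible
3. c : C?  L(c) = {A, ∀r.¬C} ∪ {¬C}
   open: L(c) ⊇ {A, D, ¬B, ¬C, ¬E, …} (+ ∃-successors) — c ∉ C possible
4. c : D?  L(c) = {A, ∀r.¬C} ∪ {¬D}
   clash {C, ¬C} at c — c ∈ D
5. c : E?  L(c) = {A, ∀r.¬C} ∪ {¬E}
   apply at c: ∀r.¬C⊑¬C
   open: L(c) ⊇ {A, D, ¬B, ¬C, ¬E, …} (+ ∃-successors) — c ∉ E possible
6. Entailed for c: {A, D}

{A, D}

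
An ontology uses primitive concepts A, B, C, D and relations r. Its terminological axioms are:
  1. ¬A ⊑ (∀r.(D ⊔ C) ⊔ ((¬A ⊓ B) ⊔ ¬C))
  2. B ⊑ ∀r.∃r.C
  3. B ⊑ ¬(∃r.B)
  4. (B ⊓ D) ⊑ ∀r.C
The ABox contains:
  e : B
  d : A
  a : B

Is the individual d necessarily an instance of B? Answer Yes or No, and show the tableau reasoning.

No

1. d : B?  L(d) = {A} ∪ {¬B}
   open: L(d) ⊇ {A, ¬B} — d ∉ B possible
2. Hence d : B: not entailed.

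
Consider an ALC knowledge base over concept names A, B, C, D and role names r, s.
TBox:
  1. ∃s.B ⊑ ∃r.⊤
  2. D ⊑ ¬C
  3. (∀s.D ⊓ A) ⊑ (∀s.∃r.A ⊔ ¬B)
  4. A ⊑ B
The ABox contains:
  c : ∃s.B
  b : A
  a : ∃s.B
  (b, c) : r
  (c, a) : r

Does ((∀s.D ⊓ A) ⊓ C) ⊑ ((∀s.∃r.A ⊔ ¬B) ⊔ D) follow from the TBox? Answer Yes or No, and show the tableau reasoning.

1. ((∀s.D ⊓ A) ⊓ C) ⊑ ((∀s.∃r.A ⊔ ¬B) ⊔ D)  ⇔  (((∀s.D ⊓ A) ⊓ C) ⊓ ((∃s.∀r.¬A ⊓ B) ⊓ ¬D)) unsat w.r.t. T
   all branches close; clash {B, ¬B} at x₀
2. Hence ((∀s.D ⊓ A) ⊓ C) ⊑ ((∀s.∃r.A ⊔ ¬B) ⊔ D): entailed.

Yes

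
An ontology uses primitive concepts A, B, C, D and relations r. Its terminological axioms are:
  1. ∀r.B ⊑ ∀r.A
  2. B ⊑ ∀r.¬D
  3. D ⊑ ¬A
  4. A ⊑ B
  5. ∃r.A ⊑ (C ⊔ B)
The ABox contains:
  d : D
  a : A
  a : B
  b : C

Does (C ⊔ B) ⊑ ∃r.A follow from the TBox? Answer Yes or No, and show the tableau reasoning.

No

1. (C ⊔ B) ⊑ ∃r.A  ⇔  ((C ⊔ B) ⊓ ∀r.¬A) unsat w.r.t. T
   open: L(x₀) ⊇ {C, ¬A, ¬B, ∀r.¬A, ∃r.¬B} (+ ∃-successors)
2. Hence (C ⊔ B) ⊑ ∃r.A: not entailed.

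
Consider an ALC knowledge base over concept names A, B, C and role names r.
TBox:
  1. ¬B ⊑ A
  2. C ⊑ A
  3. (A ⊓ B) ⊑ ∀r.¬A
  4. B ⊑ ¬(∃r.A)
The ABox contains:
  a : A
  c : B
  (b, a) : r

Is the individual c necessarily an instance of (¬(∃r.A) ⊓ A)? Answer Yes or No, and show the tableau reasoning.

No

1. c : (¬(∃r.A) ⊓ A)?  L(c) = {B} ∪ {(∃r.A ⊔ ¬A)}
   apply at c: B⊑¬(∃r.A)
   open: L(c) ⊇ {B, ¬A, ¬C, ∀r.¬A} — c ∉ (¬(∃r.A) ⊓ A) possible
2. Hence c : (¬(∃r.A) ⊓ A): not entailed.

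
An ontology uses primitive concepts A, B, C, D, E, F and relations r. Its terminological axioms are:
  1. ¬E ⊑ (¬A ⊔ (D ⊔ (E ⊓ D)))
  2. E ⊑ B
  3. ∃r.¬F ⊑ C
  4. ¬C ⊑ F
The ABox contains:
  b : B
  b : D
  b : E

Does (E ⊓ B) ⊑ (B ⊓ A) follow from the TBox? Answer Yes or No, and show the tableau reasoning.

No

1. (E ⊓ B) ⊑ (B ⊓ A)  ⇔  ((E ⊓ B) ⊓ (¬B ⊔ ¬A)) unsat w.r.t. T
   open: L(x₀) ⊇ {B, C, E, ¬A}
2. Hence (E ⊓ B) ⊑ (B ⊓ A): not entailed.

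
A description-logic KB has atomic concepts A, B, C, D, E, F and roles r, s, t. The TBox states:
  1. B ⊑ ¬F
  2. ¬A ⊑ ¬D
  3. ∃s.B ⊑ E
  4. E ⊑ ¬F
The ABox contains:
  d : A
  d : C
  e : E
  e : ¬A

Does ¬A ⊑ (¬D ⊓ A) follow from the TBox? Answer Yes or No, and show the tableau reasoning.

No

1. ¬A ⊑ (¬D ⊓ A)  ⇔  (¬A ⊓ (D ⊔ ¬A)) unsat w.r.t. T
   apply at x₀: ¬A⊑¬D
   open: L(x₀) ⊇ {¬A, ¬B, ¬D, ¬E, ∀s.¬B}
2. Hence ¬A ⊑ (¬D ⊓ A): not entailed.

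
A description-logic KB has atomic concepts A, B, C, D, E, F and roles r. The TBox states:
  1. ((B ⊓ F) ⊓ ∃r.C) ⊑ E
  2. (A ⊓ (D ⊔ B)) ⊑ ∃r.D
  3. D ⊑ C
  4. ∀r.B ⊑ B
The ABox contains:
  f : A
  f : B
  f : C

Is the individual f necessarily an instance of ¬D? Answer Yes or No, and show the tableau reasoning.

1. f : ¬D?  L(f) = {A, B, C} ∪ {D}
   open: L(f) ⊇ {A, B, C, D, ¬F, …} (+ ∃-successors) — f ∉ ¬D possible
2. Hence f : ¬D: not entailed.

No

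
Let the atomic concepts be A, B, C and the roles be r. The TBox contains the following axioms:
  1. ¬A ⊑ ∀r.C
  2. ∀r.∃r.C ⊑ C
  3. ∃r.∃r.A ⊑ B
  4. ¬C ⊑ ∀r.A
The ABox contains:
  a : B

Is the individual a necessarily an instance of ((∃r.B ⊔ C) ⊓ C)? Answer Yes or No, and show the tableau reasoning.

No

1. a : ((∃r.B ⊔ C) ⊓ C)?  L(a) = {B} ∪ {((∀r.¬B ⊓ ¬C) ⊔ ¬C)}
   open: L(a) ⊇ {A, B, ¬C, ∀r.A, ∀r.¬B, …} (+ ∃-successors) — a ∉ ((∃r.B ⊔ C) ⊓ C) possible
2. Hence a : ((∃r.B ⊔ C) ⊓ C): not entailed.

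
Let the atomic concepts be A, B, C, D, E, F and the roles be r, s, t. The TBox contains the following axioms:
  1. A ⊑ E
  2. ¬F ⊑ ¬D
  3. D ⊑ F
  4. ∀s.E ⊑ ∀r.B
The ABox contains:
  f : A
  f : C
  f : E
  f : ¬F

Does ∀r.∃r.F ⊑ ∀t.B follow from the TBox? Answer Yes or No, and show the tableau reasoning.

No

1. ∀r.∃r.F ⊑ ∀t.B  ⇔  (∀r.∃r.F ⊓ ∃t.¬B) unsat w.r.t. T
   open: L(x₀) ⊇ {F, ¬A, ∀r.∃r.F, ∃s.¬E, ∃t.¬B} (+ ∃-successors)
2. Hence ∀r.∃r.F ⊑ ∀t.B: not entailed.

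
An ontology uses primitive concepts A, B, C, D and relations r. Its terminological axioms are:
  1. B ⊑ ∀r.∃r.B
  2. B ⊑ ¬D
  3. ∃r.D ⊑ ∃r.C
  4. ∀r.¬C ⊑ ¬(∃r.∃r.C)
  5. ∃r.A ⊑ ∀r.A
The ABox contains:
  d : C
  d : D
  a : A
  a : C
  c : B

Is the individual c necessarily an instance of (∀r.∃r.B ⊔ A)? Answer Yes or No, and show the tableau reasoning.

1. c : (∀r.∃r.B ⊔ A)?  L(c) = {B} ∪ {(∃r.∀r.¬B ⊓ ¬A)}
   clash {B, ¬B} at an ∃-successor — c ∈ (∀r.∃r.B ⊔ A)
2. Hence c : (∀r.∃r.B ⊔ A): entailed.

Yes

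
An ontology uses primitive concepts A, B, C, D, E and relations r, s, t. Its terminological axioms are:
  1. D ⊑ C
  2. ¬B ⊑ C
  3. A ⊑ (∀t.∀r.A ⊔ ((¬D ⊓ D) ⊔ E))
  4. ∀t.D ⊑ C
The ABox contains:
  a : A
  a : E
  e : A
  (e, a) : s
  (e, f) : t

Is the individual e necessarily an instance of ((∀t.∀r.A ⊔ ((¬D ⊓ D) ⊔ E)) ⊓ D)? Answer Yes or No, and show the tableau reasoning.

No

1. e : ((∀t.∀r.A ⊔ ((¬D ⊓ D) ⊔ E)) ⊓ D)?  L(e) = {A} ∪ {((∃t.∃r.¬A ⊓ ((D ⊔ ¬D) ⊓ ¬E)) ⊔ ¬D)}
   apply at e: A⊑(∀t.∀r.A ⊔ ((¬D ⊓ D) ⊔ E))
   open: L(e) ⊇ {A, B, ¬D, ∀t.∀r.A, ∃t.¬D} (+ ∃-successors) — e ∉ ((∀t.∀r.A ⊔ ((¬D ⊓ D) ⊔ E)) ⊓ D) possible
2. Hence e : ((∀t.∀r.A ⊔ ((¬D ⊓ D) ⊔ E)) ⊓ D): not entailed.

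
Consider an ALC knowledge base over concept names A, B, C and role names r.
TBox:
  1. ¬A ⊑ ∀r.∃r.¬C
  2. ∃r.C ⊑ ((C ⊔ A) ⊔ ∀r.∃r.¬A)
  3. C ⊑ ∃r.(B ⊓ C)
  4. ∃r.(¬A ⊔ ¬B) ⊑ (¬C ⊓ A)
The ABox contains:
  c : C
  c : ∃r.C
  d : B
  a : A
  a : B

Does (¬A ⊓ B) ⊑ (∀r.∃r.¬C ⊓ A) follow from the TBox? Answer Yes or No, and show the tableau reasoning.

No

1. (¬A ⊓ B) ⊑ (∀r.∃r.¬C ⊓ A)  ⇔  ((¬A ⊓ B) ⊓ (∃r.∀r.C ⊔ ¬A)) unsat w.r.t. T
   apply at x₀: ¬A⊑∀r.∃r.¬C
   open: L(x₀) ⊇ {B, ¬A, ¬C, ∀r.(A ⊓ B), ∀r.¬C, …}
2. Hence (¬A ⊓ B) ⊑ (∀r.∃r.¬C ⊓ A): not entailed.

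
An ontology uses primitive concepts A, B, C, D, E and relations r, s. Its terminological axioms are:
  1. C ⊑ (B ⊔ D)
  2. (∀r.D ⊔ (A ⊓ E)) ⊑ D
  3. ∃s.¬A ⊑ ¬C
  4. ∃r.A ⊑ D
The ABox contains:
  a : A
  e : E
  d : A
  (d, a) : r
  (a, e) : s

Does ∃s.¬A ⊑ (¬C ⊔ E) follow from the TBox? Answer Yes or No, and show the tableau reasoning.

1. ∃s.¬A ⊑ (¬C ⊔ E)  ⇔  (∃s.¬A ⊓ (C ⊓ ¬E)) unsat w.r.t. T
   all branches close; clash {C, ¬C} at x₀
2. Hence ∃s.¬A ⊑ (¬C ⊔ E): entailed.

Yes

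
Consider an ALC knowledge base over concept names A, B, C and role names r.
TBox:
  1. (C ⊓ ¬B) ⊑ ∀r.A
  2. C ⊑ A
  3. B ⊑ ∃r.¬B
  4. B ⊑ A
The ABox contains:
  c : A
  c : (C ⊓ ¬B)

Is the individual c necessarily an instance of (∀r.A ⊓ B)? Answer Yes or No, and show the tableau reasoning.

No

1. c : (∀r.A ⊓ B)?  L(c) = {A, (C ⊓ ¬B)} ∪ {(∃r.¬A ⊔ ¬B)}
   apply at c: (C ⊓ ¬B)⊑∀r.A
   open: L(c) ⊇ {A, C, ¬B, ∀r.A} — c ∉ (∀r.A ⊓ B) possible
2. Hence c : (∀r.A ⊓ B): not entailed.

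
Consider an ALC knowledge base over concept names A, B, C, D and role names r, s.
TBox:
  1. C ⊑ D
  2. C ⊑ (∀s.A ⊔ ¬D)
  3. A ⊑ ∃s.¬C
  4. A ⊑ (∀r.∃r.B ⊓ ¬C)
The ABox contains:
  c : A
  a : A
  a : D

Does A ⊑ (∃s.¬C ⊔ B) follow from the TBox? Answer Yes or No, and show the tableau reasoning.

1. A ⊑ (∃s.¬C ⊔ B)  ⇔  (A ⊓ (∀s.C ⊓ ¬B)) unsat w.r.t. T
   all branches close; clash {D, ¬D} at x₀
2. Hence A ⊑ (∃s.¬C ⊔ B): entailed.

Yes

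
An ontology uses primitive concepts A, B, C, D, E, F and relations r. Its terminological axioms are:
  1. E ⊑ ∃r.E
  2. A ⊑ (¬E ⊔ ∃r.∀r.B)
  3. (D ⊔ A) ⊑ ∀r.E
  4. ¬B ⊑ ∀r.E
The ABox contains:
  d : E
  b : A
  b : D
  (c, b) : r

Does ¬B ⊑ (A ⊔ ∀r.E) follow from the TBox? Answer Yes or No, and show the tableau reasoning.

Yes

1. ¬B ⊑ (A ⊔ ∀r.E)  ⇔  (¬B ⊓ (¬A ⊓ ∃r.¬E)) unsat w.r.t. T
   all branches close; clash {E, ¬E} at an ∃-successor
2. Hence ¬B ⊑ (A ⊔ ∀r.E): entailed.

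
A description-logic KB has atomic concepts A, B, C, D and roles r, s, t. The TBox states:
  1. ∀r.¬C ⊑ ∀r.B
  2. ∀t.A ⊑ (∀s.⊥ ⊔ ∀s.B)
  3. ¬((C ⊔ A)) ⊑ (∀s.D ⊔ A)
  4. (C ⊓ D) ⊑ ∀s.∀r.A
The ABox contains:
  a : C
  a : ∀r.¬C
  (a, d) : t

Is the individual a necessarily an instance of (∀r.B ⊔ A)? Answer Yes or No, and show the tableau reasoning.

1. a : (∀r.B ⊔ A)?  L(a) = {C, ∀r.¬C} ∪ {(∃r.¬B ⊓ ¬A)}
   clash {A, ¬A} at a — a ∈ (∀r.B ⊔ A)
2. Hence a : (∀r.B ⊔ A): entailed.

Yes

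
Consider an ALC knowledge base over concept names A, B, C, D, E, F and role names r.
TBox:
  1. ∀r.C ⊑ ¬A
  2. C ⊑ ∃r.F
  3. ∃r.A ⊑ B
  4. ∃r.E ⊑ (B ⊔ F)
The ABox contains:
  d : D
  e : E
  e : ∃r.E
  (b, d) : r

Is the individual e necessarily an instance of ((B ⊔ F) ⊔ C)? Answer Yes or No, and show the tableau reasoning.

1. e : ((B ⊔ F) ⊔ C)?  L(e) = {E, ∃r.E} ∪ {((¬B ⊓ ¬F) ⊓ ¬C)}
   clash {B, ¬B} at e — e ∈ ((B ⊔ F) ⊔ C)
2. Hence e : ((B ⊔ F) ⊔ C): entailed.

Yes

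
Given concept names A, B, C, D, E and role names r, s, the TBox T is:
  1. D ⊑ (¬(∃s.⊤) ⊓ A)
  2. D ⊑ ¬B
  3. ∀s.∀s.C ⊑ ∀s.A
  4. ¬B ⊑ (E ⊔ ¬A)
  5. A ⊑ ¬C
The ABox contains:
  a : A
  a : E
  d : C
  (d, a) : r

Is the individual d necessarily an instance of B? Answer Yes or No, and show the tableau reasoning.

No

1. d : B?  L(d) = {C} ∪ {¬B}
   apply at d: ¬B⊑(E ⊔ ¬A)
   open: L(d) ⊇ {C, ¬A, ¬B, ¬D, ∃s.∃s.¬C} (+ ∃-successors) — d ∉ B possible
2. Hence d : B: not entailed.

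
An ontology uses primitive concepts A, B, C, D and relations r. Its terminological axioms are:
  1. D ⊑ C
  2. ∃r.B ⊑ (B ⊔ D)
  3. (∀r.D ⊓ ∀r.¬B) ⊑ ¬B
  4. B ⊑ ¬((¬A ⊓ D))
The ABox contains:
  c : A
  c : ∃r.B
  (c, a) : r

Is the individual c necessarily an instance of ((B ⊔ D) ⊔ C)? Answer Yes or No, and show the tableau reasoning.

1. c : ((B ⊔ D) ⊔ C)?  L(c) = {A, ∃r.B} ∪ {((¬B ⊓ ¬D) ⊓ ¬C)}
   clash {D, ¬D} at c — c ∈ ((B ⊔ D) ⊔ C)
2. Hence c : ((B ⊔ D) ⊔ C): entailed.

Yes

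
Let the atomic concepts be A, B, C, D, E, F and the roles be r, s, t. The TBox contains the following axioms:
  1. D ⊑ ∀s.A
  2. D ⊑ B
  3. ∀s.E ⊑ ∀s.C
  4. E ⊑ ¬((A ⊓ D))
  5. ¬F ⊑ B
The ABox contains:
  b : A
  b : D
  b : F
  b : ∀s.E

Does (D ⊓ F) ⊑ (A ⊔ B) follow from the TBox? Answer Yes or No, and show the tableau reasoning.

Yes

1. (D ⊓ F) ⊑ (A ⊔ B)  ⇔  ((D ⊓ F) ⊓ (¬A ⊓ ¬B)) unsat w.r.t. T
   all branches close; clash {B, ¬B} at x₀
2. Hence (D ⊓ F) ⊑ (A ⊔ B): entailed.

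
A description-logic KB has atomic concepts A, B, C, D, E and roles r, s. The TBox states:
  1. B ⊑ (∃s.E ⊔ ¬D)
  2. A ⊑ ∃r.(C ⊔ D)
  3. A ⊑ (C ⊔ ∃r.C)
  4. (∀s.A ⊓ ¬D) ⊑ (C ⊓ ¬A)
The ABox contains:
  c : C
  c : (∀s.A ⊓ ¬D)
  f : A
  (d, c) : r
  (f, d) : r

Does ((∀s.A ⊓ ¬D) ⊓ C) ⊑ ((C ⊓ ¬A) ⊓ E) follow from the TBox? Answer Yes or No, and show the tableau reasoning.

1. ((∀s.A ⊓ ¬D) ⊓ C) ⊑ ((C ⊓ ¬A) ⊓ E)  ⇔  (((∀s.A ⊓ ¬D) ⊓ C) ⊓ ((¬C ⊔ A) ⊔ ¬E)) unsat w.r.t. T
   apply at x₀: (∀s.A ⊓ ¬D)⊑(C ⊓ ¬A)
   open: L(x₀) ⊇ {C, ¬A, ¬B, ¬D, ¬E, …}
2. Hence ((∀s.A ⊓ ¬D) ⊓ C) ⊑ ((C ⊓ ¬A) ⊓ E): not entailed.

No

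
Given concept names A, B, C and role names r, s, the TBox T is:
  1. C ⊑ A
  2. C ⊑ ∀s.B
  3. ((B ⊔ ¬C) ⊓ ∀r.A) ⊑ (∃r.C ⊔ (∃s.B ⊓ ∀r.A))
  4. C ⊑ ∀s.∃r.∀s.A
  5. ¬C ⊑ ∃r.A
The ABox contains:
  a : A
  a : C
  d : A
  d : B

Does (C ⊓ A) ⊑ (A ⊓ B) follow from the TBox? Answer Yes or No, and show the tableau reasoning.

No

1. (C ⊓ A) ⊑ (A ⊓ B)  ⇔  ((C ⊓ A) ⊓ (¬A ⊔ ¬B)) unsat w.r.t. T
   apply at x₀: C⊑∀s.B; C⊑∀s.∃r.∀s.A
   open: L(x₀) ⊇ {A, C, ¬B, ∀s.B, ∀s.∃r.∀s.A}
2. Hence (C ⊓ A) ⊑ (A ⊓ B): not entailed.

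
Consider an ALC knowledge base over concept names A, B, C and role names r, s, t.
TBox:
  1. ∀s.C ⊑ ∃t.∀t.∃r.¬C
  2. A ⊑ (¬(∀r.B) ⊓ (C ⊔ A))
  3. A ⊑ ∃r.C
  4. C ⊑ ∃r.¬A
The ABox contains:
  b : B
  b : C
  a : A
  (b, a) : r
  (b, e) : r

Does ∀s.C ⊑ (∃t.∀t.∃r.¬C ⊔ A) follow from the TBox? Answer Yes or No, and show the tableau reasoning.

Yes

1. ∀s.C ⊑ (∃t.∀t.∃r.¬C ⊔ A)  ⇔  (∀s.C ⊓ (∀t.∃t.∀r.C ⊓ ¬A)) unsat w.r.t. T
   all branches close; clash {C, ¬C} at an ∃-successor
2. Hence ∀s.C ⊑ (∃t.∀t.∃r.¬C ⊔ A): entailed.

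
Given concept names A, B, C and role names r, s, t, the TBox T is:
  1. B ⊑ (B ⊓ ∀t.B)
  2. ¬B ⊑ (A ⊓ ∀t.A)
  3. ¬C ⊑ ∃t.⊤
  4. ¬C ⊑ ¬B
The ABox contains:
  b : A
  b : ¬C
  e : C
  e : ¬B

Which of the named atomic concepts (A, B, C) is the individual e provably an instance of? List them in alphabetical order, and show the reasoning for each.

{A, C}

1. e : A?  L(e) = {C, ¬B} ∪ {¬A}
   clash {A, ¬A} at e — e ∈ A
2. e : B?  L(e) = {C, ¬B} ∪ {¬B}
   apply at e: ¬B⊑(A ⊓ ∀t.A)
   open: L(e) ⊇ {A, C, ¬B, ∀t.A} — e ∉ B possible
3. e : C?  L(e) = {C, ¬B} ∪ {¬C}
   clash {C, ¬C} at e — e ∈ C
4. Entailed for e: {A, C}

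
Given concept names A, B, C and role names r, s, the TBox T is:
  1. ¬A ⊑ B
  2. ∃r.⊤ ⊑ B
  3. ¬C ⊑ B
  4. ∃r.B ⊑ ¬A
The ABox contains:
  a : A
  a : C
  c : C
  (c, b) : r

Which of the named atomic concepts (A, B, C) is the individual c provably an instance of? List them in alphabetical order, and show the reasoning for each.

{B, C}

1. c : A?  L(c) = {C} ∪ {¬A}
   apply at c: ¬A⊑B
   open: L(c) ⊇ {B, C, ¬A} — c ∉ A possible
2. c : B?  L(c) = {C} ∪ {¬B}
   clash {B, ¬B} at c — c ∈ B
3. c : C?  L(c) = {C} ∪ {¬C}
   clash {C, ¬C} at c — c ∈ C
4. Entailed for c: {B, C}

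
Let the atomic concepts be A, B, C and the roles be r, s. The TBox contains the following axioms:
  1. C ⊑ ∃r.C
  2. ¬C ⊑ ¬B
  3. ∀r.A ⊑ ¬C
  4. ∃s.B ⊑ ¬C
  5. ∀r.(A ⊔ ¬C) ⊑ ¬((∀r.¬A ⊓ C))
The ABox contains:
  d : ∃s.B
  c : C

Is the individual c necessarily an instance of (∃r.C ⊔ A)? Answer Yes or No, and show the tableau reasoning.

Yes

1. c : (∃r.C ⊔ A)?  L(c) = {C} ∪ {(∀r.¬C ⊓ ¬A)}
   clash {C, ¬C} at c — c ∈ (∃r.C ⊔ A)
2. Hence c : (∃r.C ⊔ A): entailed.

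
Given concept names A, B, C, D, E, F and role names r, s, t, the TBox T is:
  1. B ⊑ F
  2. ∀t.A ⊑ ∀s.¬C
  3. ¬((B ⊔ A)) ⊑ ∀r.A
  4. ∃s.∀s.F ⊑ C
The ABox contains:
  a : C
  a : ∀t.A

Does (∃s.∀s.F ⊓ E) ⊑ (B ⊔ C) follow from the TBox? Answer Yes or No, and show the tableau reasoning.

Yes

1. (∃s.∀s.F ⊓ E) ⊑ (B ⊔ C)  ⇔  ((∃s.∀s.F ⊓ E) ⊓ (¬B ⊓ ¬C)) unsat w.r.t. T
   all branches close; clash {C, ¬C} at x₀
2. Hence (∃s.∀s.F ⊓ E) ⊑ (B ⊔ C): entailed.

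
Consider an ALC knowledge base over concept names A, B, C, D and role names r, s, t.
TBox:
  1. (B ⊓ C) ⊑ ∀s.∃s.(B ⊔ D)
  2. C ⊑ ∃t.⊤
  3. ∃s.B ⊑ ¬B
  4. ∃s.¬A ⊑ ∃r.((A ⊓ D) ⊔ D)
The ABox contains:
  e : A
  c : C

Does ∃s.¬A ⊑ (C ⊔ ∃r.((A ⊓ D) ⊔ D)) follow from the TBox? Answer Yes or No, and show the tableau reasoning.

Yes

1. ∃s.¬A ⊑ (C ⊔ ∃r.((A ⊓ D) ⊔ D))  ⇔  (∃s.¬A ⊓ (¬C ⊓ ∀r.((¬A ⊔ ¬D) ⊓ ¬D))) unsat w.r.t. T
   all branches close; clash {D, ¬D} at an ∃-successor
2. Hence ∃s.¬A ⊑ (C ⊔ ∃r.((A ⊓ D) ⊔ D)): entailed.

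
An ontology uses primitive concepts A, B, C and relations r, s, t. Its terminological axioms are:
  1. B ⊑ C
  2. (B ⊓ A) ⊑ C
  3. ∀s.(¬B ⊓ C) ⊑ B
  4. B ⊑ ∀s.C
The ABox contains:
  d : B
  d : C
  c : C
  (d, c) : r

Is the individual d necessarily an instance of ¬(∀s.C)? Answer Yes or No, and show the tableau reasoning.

No

1. d : ¬(∀s.C)?  L(d) = {B, C} ∪ {∀s.C}
   open: L(d) ⊇ {B, C, ∀s.C} — d ∉ ¬(∀s.C) possible
2. Hence d : ¬(∀s.C): not entailed.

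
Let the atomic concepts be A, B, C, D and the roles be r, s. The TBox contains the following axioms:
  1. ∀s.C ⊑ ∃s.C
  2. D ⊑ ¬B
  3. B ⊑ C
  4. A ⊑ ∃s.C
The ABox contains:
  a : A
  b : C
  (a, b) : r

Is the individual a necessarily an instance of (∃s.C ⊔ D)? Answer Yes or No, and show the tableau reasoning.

1. a : (∃s.C ⊔ D)?  L(a) = {A} ∪ {(∀s.¬C ⊓ ¬D)}
   clash {C, ¬C} at an ∃-successor — a ∈ (∃s.C ⊔ D)
2. Hence a : (∃s.C ⊔ D): entailed.

Yes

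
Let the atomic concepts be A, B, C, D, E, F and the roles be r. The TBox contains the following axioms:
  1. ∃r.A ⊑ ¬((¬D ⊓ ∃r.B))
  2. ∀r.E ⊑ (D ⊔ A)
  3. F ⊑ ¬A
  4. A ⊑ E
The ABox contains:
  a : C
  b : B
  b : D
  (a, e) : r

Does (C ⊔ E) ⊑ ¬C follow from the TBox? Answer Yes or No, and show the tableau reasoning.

No

1. (C ⊔ E) ⊑ ¬C  ⇔  ((C ⊔ E) ⊓ C) unsat w.r.t. T
   open: L(x₀) ⊇ {C, ¬A, ∀r.¬A, ∃r.¬E} (+ ∃-successors)
2. Hence (C ⊔ E) ⊑ ¬C: not entailed.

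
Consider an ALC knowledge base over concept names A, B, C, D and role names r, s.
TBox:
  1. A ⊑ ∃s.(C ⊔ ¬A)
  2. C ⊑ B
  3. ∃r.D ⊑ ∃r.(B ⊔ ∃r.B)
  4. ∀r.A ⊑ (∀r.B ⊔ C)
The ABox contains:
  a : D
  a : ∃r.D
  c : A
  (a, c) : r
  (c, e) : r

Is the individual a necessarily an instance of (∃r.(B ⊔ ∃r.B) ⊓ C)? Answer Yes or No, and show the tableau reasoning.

No

1. a : (∃r.(B ⊔ ∃r.B) ⊓ C)?  L(a) = {D, ∃r.D} ∪ {(∀r.(¬B ⊓ ∀r.¬B) ⊔ ¬C)}
   apply at a: ∃r.D⊑∃r.(B ⊔ ∃r.B)
   open: L(a) ⊇ {D, ¬A, ¬C, ∃r.(B ⊔ ∃r.B), ∃r.D, …} (+ ∃-successors) — a ∉ (∃r.(B ⊔ ∃r.B) ⊓ C) possible
2. Hence a : (∃r.(B ⊔ ∃r.B) ⊓ C): not entailed.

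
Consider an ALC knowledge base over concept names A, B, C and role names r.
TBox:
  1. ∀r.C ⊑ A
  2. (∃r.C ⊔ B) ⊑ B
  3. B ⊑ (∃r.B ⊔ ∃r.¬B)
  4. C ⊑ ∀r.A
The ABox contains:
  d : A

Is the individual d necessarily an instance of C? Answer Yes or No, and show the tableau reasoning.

No

1. d : C?  L(d) = {A} ∪ {¬C}
   open: L(d) ⊇ {A, ¬B, ¬C, ∀r.¬C} — d ∉ C possible
2. Hence d : C: not entailed.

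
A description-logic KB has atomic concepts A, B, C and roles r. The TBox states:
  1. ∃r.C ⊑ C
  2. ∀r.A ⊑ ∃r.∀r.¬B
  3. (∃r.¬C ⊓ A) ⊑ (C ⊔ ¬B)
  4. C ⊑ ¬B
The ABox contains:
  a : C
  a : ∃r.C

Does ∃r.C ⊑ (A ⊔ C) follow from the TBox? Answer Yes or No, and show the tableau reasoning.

1. ∃r.C ⊑ (A ⊔ C)  ⇔  (∃r.C ⊓ (¬A ⊓ ¬C)) unsat w.r.t. T
   all branches close; clash {C, ¬C} at x₀
2. Hence ∃r.C ⊑ (A ⊔ C): entailed.

Yes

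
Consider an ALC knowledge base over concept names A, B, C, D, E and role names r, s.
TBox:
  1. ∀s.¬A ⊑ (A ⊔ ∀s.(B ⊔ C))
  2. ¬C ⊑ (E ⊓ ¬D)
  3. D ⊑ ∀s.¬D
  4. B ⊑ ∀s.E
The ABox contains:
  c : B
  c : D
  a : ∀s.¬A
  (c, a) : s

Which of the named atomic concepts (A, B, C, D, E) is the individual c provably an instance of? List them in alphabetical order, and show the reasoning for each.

{B, C, D}

1. c : A?  L(c) = {B, D} ∪ {¬A}
   apply at c: D⊑∀s.¬D; B⊑∀s.E
   open: L(c) ⊇ {B, C, D, ¬A, ∀s.E, …} (+ ∃-successors) — c ∉ A possible
2. c : B?  L(c) = {B, D} ∪ {¬B}
   clash {B, ¬B} at c — c ∈ B
3. c : C?  L(c) = {B, D} ∪ {¬C}
   clash {D, ¬D} at c — c ∈ C
4. c : D?  L(c) = {B, D} ∪ {¬D}
   clash {D, ¬D} at c — c ∈ D
5. c : E?  L(c) = {B, D} ∪ {¬E}
   apply at c: D⊑∀s.¬D; B⊑∀s.E
   open: L(c) ⊇ {B, C, D, ¬E, ∀s.E, …} (+ ∃-successors) — c ∉ E possible
6. Entailed for c: {B, C, D}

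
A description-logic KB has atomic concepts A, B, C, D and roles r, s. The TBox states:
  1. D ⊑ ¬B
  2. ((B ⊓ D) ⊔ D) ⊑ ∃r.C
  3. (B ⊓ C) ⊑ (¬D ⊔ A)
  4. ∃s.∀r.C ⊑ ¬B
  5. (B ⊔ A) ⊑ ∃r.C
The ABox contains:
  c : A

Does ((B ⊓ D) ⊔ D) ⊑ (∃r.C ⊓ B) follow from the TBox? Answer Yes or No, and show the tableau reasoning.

No

1. ((B ⊓ D) ⊔ D) ⊑ (∃r.C ⊓ B)  ⇔  (((B ⊓ D) ⊔ D) ⊓ (∀r.¬C ⊔ ¬B)) unsat w.r.t. T
   apply at x₀: ((B ⊓ D) ⊔ D)⊑∃r.C
   open: L(x₀) ⊇ {D, ¬A, ¬B, ∃r.C} (+ ∃-successors)
2. Hence ((B ⊓ D) ⊔ D) ⊑ (∃r.C ⊓ B): not entailed.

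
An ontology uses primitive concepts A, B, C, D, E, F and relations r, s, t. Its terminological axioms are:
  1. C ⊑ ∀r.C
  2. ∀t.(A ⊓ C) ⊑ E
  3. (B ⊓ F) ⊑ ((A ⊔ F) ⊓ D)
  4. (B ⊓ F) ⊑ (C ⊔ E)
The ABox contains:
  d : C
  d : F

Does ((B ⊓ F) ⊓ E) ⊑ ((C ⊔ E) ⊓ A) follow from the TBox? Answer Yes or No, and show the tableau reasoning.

1. ((B ⊓ F) ⊓ E) ⊑ ((C ⊔ E) ⊓ A)  ⇔  (((B ⊓ F) ⊓ E) ⊓ ((¬C ⊓ ¬E) ⊔ ¬A)) unsat w.r.t. T
   apply at x₀: (B ⊓ F)⊑((A ⊔ F) ⊓ D); (B ⊓ F)⊑(C ⊔ E)
   open: L(x₀) ⊇ {B, D, E, F, ¬A, …}
2. Hence ((B ⊓ F) ⊓ E) ⊑ ((C ⊔ E) ⊓ A): not entailed.

No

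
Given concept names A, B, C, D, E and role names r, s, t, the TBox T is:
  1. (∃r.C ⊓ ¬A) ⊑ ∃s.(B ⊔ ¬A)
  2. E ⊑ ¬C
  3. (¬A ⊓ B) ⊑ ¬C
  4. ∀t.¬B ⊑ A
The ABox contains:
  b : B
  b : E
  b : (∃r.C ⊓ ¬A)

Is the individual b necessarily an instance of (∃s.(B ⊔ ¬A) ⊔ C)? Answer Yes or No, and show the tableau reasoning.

1. b : (∃s.(B ⊔ ¬A) ⊔ C)?  L(b) = {B, E, (∃r.C ⊓ ¬A)} ∪ {(∀s.(¬B ⊓ A) ⊓ ¬C)}
   clash {A, ¬A} at b — b ∈ (∃s.(B ⊔ ¬A) ⊔ C)
2. Hence b : (∃s.(B ⊔ ¬A) ⊔ C): entailed.

Yes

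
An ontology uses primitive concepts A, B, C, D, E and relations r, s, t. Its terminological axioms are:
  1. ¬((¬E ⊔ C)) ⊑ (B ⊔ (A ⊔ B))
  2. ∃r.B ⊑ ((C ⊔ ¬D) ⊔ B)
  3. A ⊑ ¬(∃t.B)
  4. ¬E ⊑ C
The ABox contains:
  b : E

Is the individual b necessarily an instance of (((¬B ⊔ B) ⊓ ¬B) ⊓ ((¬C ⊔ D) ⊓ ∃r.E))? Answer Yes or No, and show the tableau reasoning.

1. b : (((¬B ⊔ B) ⊓ ¬B) ⊓ ((¬C ⊔ D) ⊓ ∃r.E))?  L(b) = {E} ∪ {(((B ⊓ ¬B) ⊔ B) ⊔ ((C ⊓ ¬D) ⊔ ∀r.¬E))}
   open: L(b) ⊇ {B, C, E, ¬A, ∀r.¬B} — b ∉ (((¬B ⊔ B) ⊓ ¬B) ⊓ ((¬C ⊔ D) ⊓ ∃r.E)) possible
2. Hence b : (((¬B ⊔ B) ⊓ ¬B) ⊓ ((¬C ⊔ D) ⊓ ∃r.E)): not entailed.

No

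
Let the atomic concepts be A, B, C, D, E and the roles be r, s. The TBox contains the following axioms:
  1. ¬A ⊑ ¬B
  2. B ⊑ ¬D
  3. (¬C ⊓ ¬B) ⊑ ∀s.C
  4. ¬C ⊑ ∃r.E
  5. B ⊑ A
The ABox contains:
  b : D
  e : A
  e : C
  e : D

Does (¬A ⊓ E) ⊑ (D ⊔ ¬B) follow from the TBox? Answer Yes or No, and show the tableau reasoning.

Yes

1. (¬A ⊓ E) ⊑ (D ⊔ ¬B)  ⇔  ((¬A ⊓ E) ⊓ (¬D ⊓ B)) unsat w.r.t. T
   all branches close; clash {B, ¬B} at x₀
2. Hence (¬A ⊓ E) ⊑ (D ⊔ ¬B): entailed.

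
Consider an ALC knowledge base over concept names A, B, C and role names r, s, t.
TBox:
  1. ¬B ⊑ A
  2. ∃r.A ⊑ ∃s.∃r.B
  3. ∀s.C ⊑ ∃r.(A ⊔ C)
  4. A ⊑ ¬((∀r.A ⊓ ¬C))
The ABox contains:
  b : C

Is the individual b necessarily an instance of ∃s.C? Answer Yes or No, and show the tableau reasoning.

1. b : ∃s.C?  L(b) = {C} ∪ {∀s.¬C}
   open: L(b) ⊇ {B, C, ¬A, ∀r.¬A, ∀s.¬C, …} (+ ∃-successors) — b ∉ ∃s.C possible
2. Hence b : ∃s.C: not entailed.

No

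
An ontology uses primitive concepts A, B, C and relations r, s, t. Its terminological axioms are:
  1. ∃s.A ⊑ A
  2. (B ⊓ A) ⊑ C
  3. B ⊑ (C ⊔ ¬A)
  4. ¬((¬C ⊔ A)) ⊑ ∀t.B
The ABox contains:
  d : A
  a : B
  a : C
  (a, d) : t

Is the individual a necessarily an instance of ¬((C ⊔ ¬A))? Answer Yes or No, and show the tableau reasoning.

No

1. a : ¬((C ⊔ ¬A))?  L(a) = {B, C} ∪ {(C ⊔ ¬A)}
   open: L(a) ⊇ {A, B, C} — a ∉ ¬((C ⊔ ¬A)) possible
2. Hence a : ¬((C ⊔ ¬A)): not entailed.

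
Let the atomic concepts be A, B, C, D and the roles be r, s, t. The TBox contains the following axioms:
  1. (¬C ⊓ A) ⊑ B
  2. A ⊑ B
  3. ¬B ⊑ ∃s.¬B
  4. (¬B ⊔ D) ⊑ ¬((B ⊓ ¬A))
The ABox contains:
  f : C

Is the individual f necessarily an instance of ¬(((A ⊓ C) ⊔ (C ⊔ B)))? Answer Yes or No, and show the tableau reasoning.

No

1. f : ¬(((A ⊓ C) ⊔ (C ⊔ B)))?  L(f) = {C} ∪ {((A ⊓ C) ⊔ (C ⊔ B))}
   open: L(f) ⊇ {A, B, C, ¬D} — f ∉ ¬(((A ⊓ C) ⊔ (C ⊔ B))) possible
2. Hence f : ¬(((A ⊓ C) ⊔ (C ⊔ B))): not entailed.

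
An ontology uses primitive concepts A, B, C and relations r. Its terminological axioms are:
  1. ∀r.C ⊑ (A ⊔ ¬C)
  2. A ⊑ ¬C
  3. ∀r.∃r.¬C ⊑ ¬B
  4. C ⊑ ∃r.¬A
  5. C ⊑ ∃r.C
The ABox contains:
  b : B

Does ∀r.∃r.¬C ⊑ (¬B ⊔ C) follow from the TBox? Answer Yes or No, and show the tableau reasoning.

Yes

1. ∀r.∃r.¬C ⊑ (¬B ⊔ C)  ⇔  (∀r.∃r.¬C ⊓ (B ⊓ ¬C)) unsat w.r.t. T
   all branches close; clash {B, ¬B} at x₀
2. Hence ∀r.∃r.¬C ⊑ (¬B ⊔ C): entailed.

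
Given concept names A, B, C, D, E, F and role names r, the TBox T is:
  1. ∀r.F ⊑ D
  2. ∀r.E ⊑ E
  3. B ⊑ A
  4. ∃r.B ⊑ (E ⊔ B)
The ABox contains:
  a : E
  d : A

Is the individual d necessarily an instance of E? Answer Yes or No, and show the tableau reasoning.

1. d : E?  L(d) = {A} ∪ {¬E}
   open: L(d) ⊇ {A, ¬E, ∀r.¬B, ∃r.¬E, ∃r.¬F} (+ ∃-successors) — d ∉ E possible
2. Hence d : E: not entailed.

No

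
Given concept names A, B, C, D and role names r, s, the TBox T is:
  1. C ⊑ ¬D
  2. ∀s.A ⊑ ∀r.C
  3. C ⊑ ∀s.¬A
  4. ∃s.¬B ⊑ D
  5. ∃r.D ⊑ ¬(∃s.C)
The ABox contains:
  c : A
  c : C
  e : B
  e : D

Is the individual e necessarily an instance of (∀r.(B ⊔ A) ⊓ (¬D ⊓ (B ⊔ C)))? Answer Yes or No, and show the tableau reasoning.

No

1. e : (∀r.(B ⊔ A) ⊓ (¬D ⊓ (B ⊔ C)))?  L(e) = {B, D} ∪ {(∃r.(¬B ⊓ ¬A) ⊔ (D ⊔ (¬B ⊓ ¬C)))}
   open: L(e) ⊇ {B, D, ¬C, ∀r.¬D, ∃r.(¬B ⊓ ¬A), …} (+ ∃-successors) — e ∉ (∀r.(B ⊔ A) ⊓ (¬D ⊓ (B ⊔ C))) possible
2. Hence e : (∀r.(B ⊔ A) ⊓ (¬D ⊓ (B ⊔ C))): not entailed.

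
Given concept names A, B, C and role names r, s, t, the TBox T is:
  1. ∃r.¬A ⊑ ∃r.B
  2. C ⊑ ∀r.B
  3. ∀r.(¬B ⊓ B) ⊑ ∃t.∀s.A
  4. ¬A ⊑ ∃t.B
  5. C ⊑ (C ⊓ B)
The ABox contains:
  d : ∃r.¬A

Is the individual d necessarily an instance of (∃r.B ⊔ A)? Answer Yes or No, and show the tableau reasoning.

1. d : (∃r.B ⊔ A)?  L(d) = {∃r.¬A} ∪ {(∀r.¬B ⊓ ¬A)}
   clash {B, ¬B} at an ∃-successor — d ∈ (∃r.B ⊔ A)
2. Hence d : (∃r.B ⊔ A): entailed.

Yes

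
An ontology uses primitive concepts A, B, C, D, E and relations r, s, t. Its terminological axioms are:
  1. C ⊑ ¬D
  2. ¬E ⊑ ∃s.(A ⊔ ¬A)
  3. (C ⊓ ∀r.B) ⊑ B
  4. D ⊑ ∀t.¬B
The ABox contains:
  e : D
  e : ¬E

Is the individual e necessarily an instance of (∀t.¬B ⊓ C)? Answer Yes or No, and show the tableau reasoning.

1. e : (∀t.¬B ⊓ C)?  L(e) = {D, ¬E} ∪ {(∃t.B ⊔ ¬C)}
   apply at e: ¬E⊑∃s.(A ⊔ ¬A); D⊑∀t.¬B
   open: L(e) ⊇ {D, ¬C, ¬E, ∀t.¬B, ∃s.(A ⊔ ¬A)} (+ ∃-successors) — e ∉ (∀t.¬B ⊓ C) possible
2. Hence e : (∀t.¬B ⊓ C): not entailed.

No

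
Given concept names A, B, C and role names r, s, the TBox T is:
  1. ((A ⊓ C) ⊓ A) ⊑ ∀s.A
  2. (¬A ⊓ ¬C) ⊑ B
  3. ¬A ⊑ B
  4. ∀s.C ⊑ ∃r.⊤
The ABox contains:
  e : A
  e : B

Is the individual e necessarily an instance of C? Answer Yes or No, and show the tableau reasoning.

No

1. e : C?  L(e) = {A, B} ∪ {¬C}
   open: L(e) ⊇ {A, B, ¬C, ∃s.¬C} (+ ∃-successors) — e ∉ C possible
2. Hence e : C: not entailed.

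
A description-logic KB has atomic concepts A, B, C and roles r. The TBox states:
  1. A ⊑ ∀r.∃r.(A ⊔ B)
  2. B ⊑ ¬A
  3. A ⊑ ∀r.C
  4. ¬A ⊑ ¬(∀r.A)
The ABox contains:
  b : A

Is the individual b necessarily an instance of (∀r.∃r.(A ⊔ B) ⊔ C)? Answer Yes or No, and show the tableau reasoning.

Yes

1. b : (∀r.∃r.(A ⊔ B) ⊔ C)?  L(b) = {A} ∪ {(∃r.∀r.(¬A ⊓ ¬B) ⊓ ¬C)}
   clash {A, ¬A} at b — b ∈ (∀r.∃r.(A ⊔ B) ⊔ C)
2. Hence b : (∀r.∃r.(A ⊔ B) ⊔ C): entailed.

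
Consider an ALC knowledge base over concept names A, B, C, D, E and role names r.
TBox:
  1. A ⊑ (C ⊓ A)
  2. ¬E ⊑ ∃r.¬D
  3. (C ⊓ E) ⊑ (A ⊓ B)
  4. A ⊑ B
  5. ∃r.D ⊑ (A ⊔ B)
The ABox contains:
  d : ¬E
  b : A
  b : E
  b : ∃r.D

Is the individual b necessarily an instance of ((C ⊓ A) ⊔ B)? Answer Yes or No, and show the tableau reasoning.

1. b : ((C ⊓ A) ⊔ B)?  L(b) = {A, E, ∃r.D} ∪ {((¬C ⊔ ¬A) ⊓ ¬B)}
   clash {B, ¬B} at b — b ∈ ((C ⊓ A) ⊔ B)
2. Hence b : ((C ⊓ A) ⊔ B): entailed.

Yes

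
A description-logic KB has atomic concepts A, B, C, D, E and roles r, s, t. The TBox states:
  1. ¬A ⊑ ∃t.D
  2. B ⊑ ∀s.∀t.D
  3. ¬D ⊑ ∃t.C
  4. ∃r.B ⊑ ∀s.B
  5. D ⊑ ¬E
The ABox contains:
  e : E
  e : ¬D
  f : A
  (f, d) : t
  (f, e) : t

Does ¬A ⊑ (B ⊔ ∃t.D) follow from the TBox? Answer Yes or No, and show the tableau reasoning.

Yes

1. ¬A ⊑ (B ⊔ ∃t.D)  ⇔  (¬A ⊓ (¬B ⊓ ∀t.¬D)) unsat w.r.t. T
   all branches close; clash {D, ¬D} at an ∃-successor
2. Hence ¬A ⊑ (B ⊔ ∃t.D): entailed.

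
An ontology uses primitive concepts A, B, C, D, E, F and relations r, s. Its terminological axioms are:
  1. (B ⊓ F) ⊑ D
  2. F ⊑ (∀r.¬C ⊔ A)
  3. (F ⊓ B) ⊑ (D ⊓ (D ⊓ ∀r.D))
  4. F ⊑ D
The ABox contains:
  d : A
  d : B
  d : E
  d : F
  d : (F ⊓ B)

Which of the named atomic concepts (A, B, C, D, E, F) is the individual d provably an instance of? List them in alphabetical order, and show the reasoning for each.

1. d : A?  L(d) = {A, B, E, F, (F ⊓ B)} ∪ {¬A}
   clash {A, ¬A} at d — d ∈ A
2. d : B?  L(d) = {A, B, E, F, (F ⊓ B)} ∪ {¬B}
   clash {B, ¬B} at d — d ∈ B
3. d : C?  L(d) = {A, B, E, F, (F ⊓ B)} ∪ {¬C}
   apply at d: F⊑(∀r.¬C ⊔ A); (F ⊓ B)⊑(D ⊓ (D ⊓ ∀r.D)); F⊑D
   open: L(d) ⊇ {A, B, D, E, F, …} — d ∉ C possible
4. d : D?  L(d) = {A, B, E, F, (F ⊓ B)} ∪ {¬D}
   clash {D, ¬D} at d — d ∈ D
5. d : E?  L(d) = {A, B, E, F, (F ⊓ B)} ∪ {¬E}
   clash {E, ¬E} at d — d ∈ E
6. d : F?  L(d) = {A, B, E, F, (F ⊓ B)} ∪ {¬F}
   clash {F, ¬F} at d — d ∈ F
7. Entailed for d: {A, B, D, E, F}

{A, B, D, E, F}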